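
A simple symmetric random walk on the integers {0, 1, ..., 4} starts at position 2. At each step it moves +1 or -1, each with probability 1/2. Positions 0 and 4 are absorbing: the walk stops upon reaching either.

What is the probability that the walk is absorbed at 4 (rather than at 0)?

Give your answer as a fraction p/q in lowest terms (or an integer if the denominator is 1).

Answer: 1/2

Derivation:
Symmetric walk (p = 1/2): the harmonic-function argument gives P(hit 4 before 0 | start at 2) = a/N.
P = 2/4 = 1/2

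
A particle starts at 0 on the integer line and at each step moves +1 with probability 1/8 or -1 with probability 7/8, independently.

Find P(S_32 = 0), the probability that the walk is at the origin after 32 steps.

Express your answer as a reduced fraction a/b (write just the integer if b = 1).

Answer: 9987831433809345612195/39614081257132168796771975168

Derivation:
To be at 0 after 32 steps: need exactly 16 steps of +1 and 16 of -1.
Number of such sequences: C(32,16) = 601080390
Each has probability (1/8)^16 · (7/8)^16 = 33232930569601/79228162514264337593543950336
P = 601080390 · 33232930569601/79228162514264337593543950336 = 9987831433809345612195/39614081257132168796771975168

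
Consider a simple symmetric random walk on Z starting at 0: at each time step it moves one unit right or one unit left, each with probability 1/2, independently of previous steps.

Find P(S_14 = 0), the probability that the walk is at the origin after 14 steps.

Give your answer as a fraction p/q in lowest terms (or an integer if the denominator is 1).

To return to 0 after 14 steps: need exactly 7 steps of +1 and 7 of -1.
Favorable paths: C(14,7) = 3432
Total paths: 2^14 = 16384
P = 3432/16384 = 429/2048

Answer: 429/2048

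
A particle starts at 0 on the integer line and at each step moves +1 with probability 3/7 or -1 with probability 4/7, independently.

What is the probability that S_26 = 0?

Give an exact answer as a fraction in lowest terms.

Answer: 158970504552225177600/1341068619663964900807

Derivation:
To be at 0 after 26 steps: need exactly 13 steps of +1 and 13 of -1.
Number of such sequences: C(26,13) = 10400600
Each has probability (3/7)^13 · (4/7)^13 = 106993205379072/9387480337647754305649
P = 10400600 · 106993205379072/9387480337647754305649 = 158970504552225177600/1341068619663964900807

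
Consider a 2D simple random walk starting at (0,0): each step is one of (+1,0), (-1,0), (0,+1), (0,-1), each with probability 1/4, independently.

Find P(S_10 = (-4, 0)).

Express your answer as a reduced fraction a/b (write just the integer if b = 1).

Let h be the number of horizontal steps (so 10-h are vertical). To end at (-4,0) need (h-4)/2 right-steps and ((10-h)+0)/2 up-steps.
Sum over h with 4 ≤ h ≤ 10, h ≡ 0 (mod 2), 10-h ≡ 0 (mod 2):
h=4: C(10,4)·C(4,0)·C(6,3) = 210·1·20 = 4200
h=6: C(10,6)·C(6,1)·C(4,2) = 210·6·6 = 7560
h=8: C(10,8)·C(8,2)·C(2,1) = 45·28·2 = 2520
h=10: C(10,10)·C(10,3)·C(0,0) = 1·120·1 = 120
Total favorable: 14400
Total paths: 4^10 = 1048576
P = 14400/1048576 = 225/16384

Answer: 225/16384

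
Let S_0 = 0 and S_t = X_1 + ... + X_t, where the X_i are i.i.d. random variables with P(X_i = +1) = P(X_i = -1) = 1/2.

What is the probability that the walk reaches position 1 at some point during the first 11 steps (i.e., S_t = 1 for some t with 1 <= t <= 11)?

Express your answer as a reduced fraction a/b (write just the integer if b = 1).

Count via complement. Let g(t,s) = #length-t paths at position s with S_1..S_t all ≠ 1.
g(t,s) = g(t-1,s-1) + g(t-1,s+1) for s ≠ 1; g(t,1) = 0.
t=0: g(0,0)=1
t=1: g(1,-1)=1
t=2: g(2,-2)=1 g(2,0)=1
t=3: g(3,-3)=1 g(3,-1)=2
t=4: g(4,-4)=1 g(4,-2)=3 g(4,0)=2
t=5: g(5,-5)=1 g(5,-3)=4 g(5,-1)=5
t=6: g(6,-6)=1 g(6,-4)=5 g(6,-2)=9 g(6,0)=5
t=7: g(7,-7)=1 g(7,-5)=6 g(7,-3)=14 g(7,-1)=14
t=8: g(8,-8)=1 g(8,-6)=7 g(8,-4)=20 g(8,-2)=28 g(8,0)=14
t=9: g(9,-9)=1 g(9,-7)=8 g(9,-5)=27 g(9,-3)=48 g(9,-1)=42
t=10: g(10,-10)=1 g(10,-8)=9 g(10,-6)=35 g(10,-4)=75 g(10,-2)=90 g(10,0)=42
t=11: g(11,-11)=1 g(11,-9)=10 g(11,-7)=44 g(11,-5)=110 g(11,-3)=165 g(11,-1)=132
Paths never hitting 1: Σ_s g(11,s) = 462
Paths hitting 1: 2^11 - 462 = 1586
P = 1586/2048 = 793/1024

Answer: 793/1024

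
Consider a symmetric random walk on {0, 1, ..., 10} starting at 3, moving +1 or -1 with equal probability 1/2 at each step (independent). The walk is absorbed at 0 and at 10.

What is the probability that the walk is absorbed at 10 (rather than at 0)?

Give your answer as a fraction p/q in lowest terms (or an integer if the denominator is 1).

Symmetric walk (p = 1/2): the harmonic-function argument gives P(hit 10 before 0 | start at 3) = a/N.
P = 3/10 = 3/10

Answer: 3/10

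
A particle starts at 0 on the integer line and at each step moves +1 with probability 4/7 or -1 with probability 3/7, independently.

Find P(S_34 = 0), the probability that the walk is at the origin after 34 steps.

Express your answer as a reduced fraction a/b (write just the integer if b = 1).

Answer: 5177364678450567690049290240/54116956037952111668959660849

Derivation:
To be at 0 after 34 steps: need exactly 17 steps of +1 and 17 of -1.
Number of such sequences: C(34,17) = 2333606220
Each has probability (4/7)^17 · (3/7)^17 = 2218611106740436992/54116956037952111668959660849
P = 2333606220 · 2218611106740436992/54116956037952111668959660849 = 5177364678450567690049290240/54116956037952111668959660849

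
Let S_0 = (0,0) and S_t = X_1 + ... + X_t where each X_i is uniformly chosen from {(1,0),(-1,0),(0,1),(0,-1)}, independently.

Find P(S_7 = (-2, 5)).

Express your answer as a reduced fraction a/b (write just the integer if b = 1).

Let h be the number of horizontal steps (so 7-h are vertical). To end at (-2,5) need (h-2)/2 right-steps and ((7-h)+5)/2 up-steps.
Sum over h with 2 ≤ h ≤ 2, h ≡ 0 (mod 2), 7-h ≡ 1 (mod 2):
h=2: C(7,2)·C(2,0)·C(5,5) = 21·1·1 = 21
Total favorable: 21
Total paths: 4^7 = 16384
P = 21/16384 = 21/16384

Answer: 21/16384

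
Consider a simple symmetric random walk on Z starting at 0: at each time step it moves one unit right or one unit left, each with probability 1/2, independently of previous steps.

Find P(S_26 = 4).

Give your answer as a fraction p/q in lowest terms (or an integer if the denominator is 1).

Answer: 482885/4194304

Derivation:
To reach position 4 after 26 steps: need 15 steps of +1 and 11 of -1.
Favorable paths: C(26,15) = 7726160
Total paths: 2^26 = 67108864
P = 7726160/67108864 = 482885/4194304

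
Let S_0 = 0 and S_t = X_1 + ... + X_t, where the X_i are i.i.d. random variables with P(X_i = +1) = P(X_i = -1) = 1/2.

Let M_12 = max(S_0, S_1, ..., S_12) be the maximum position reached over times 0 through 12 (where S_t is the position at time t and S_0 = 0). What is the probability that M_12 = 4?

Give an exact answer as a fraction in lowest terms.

Let M_12 = max(S_0,...,S_12). Use the reflection principle: for j ≥ 1, #{paths with M_12 ≥ j} = #{S_12 ≥ j} + #{S_12 ≥ j+1}.
By reflection, #{M_12 ≥ 4} = #{S_12 ≥ 4} + #{S_12 ≥ 5} = 794 + 299 = 1093.
#{M_12 ≥ 5} = #{S_12 ≥ 5} + #{S_12 ≥ 6} = 299 + 299 = 598.
#{M_12 = 4} = 1093 - 598 = 495.
P(M_12 = 4) = 495/4096 = 495/4096

Answer: 495/4096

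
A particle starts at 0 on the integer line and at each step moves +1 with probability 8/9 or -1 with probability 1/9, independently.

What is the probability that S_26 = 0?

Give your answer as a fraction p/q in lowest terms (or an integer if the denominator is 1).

Answer: 5717790317923532800/6461081889226673298932241

Derivation:
To be at 0 after 26 steps: need exactly 13 steps of +1 and 13 of -1.
Number of such sequences: C(26,13) = 10400600
Each has probability (8/9)^13 · (1/9)^13 = 549755813888/6461081889226673298932241
P = 10400600 · 549755813888/6461081889226673298932241 = 5717790317923532800/6461081889226673298932241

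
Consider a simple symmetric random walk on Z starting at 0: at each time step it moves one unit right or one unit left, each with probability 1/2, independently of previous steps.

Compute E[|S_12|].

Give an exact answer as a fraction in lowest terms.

S_12 takes values m ≡ 0 (mod 2) with |m| ≤ 12; P(S_12=m) = C(12,(12+m)/2)/2^12.
Total paths: 2^12 = 4096
Distribution: P(S=-12)=1/4096, P(S=-10)=12/4096, P(S=-8)=66/4096, P(S=-6)=220/4096, P(S=-4)=495/4096, P(S=-2)=792/4096, P(S=0)=924/4096, P(S=2)=792/4096, P(S=4)=495/4096, P(S=6)=220/4096, P(S=8)=66/4096, P(S=10)=12/4096, P(S=12)=1/4096
E[|S_12|] = Σ_m |m|·P(S_12=m) = 11088/4096 = 693/256

Answer: 693/256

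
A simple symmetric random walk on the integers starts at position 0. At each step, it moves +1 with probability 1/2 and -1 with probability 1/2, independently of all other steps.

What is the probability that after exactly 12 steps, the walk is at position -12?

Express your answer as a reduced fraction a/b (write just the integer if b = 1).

To reach position -12 after 12 steps: need 0 steps of +1 and 12 of -1.
Favorable paths: C(12,0) = 1
Total paths: 2^12 = 4096
P = 1/4096 = 1/4096

Answer: 1/4096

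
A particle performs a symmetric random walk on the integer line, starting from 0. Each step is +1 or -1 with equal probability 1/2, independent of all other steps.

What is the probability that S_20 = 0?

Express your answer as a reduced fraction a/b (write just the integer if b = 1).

To return to 0 after 20 steps: need exactly 10 steps of +1 and 10 of -1.
Favorable paths: C(20,10) = 184756
Total paths: 2^20 = 1048576
P = 184756/1048576 = 46189/262144

Answer: 46189/262144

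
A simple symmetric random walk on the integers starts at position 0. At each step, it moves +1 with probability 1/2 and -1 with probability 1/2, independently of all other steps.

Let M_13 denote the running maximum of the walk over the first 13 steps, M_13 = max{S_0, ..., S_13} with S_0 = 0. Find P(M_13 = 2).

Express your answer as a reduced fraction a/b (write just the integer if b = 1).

Answer: 1287/8192

Derivation:
Let M_13 = max(S_0,...,S_13). Use the reflection principle: for j ≥ 1, #{paths with M_13 ≥ j} = #{S_13 ≥ j} + #{S_13 ≥ j+1}.
By reflection, #{M_13 ≥ 2} = #{S_13 ≥ 2} + #{S_13 ≥ 3} = 2380 + 2380 = 4760.
#{M_13 ≥ 3} = #{S_13 ≥ 3} + #{S_13 ≥ 4} = 2380 + 1093 = 3473.
#{M_13 = 2} = 4760 - 3473 = 1287.
P(M_13 = 2) = 1287/8192 = 1287/8192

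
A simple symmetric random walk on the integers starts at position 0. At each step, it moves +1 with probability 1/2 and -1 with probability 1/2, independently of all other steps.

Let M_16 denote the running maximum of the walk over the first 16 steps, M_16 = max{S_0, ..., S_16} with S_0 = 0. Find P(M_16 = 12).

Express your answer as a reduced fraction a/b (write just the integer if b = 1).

Let M_16 = max(S_0,...,S_16). Use the reflection principle: for j ≥ 1, #{paths with M_16 ≥ j} = #{S_16 ≥ j} + #{S_16 ≥ j+1}.
By reflection, #{M_16 ≥ 12} = #{S_16 ≥ 12} + #{S_16 ≥ 13} = 137 + 17 = 154.
#{M_16 ≥ 13} = #{S_16 ≥ 13} + #{S_16 ≥ 14} = 17 + 17 = 34.
#{M_16 = 12} = 154 - 34 = 120.
P(M_16 = 12) = 120/65536 = 15/8192

Answer: 15/8192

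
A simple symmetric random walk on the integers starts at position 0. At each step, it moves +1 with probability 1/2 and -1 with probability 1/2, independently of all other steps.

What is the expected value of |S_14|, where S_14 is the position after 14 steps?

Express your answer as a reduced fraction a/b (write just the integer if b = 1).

Answer: 3003/1024

Derivation:
S_14 takes values m ≡ 0 (mod 2) with |m| ≤ 14; P(S_14=m) = C(14,(14+m)/2)/2^14.
Total paths: 2^14 = 16384
Distribution: P(S=-14)=1/16384, P(S=-12)=14/16384, P(S=-10)=91/16384, P(S=-8)=364/16384, P(S=-6)=1001/16384, P(S=-4)=2002/16384, P(S=-2)=3003/16384, P(S=0)=3432/16384, P(S=2)=3003/16384, P(S=4)=2002/16384, P(S=6)=1001/16384, P(S=8)=364/16384, P(S=10)=91/16384, P(S=12)=14/16384, P(S=14)=1/16384
E[|S_14|] = Σ_m |m|·P(S_14=m) = 48048/16384 = 3003/1024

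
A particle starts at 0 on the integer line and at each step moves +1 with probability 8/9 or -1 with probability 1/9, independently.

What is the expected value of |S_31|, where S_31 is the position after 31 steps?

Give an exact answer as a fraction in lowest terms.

Answer: 113566436730273251322159242951/4710128697246244834921603689

Derivation:
S_31 takes values m ≡ 1 (mod 2) with |m| ≤ 31; P(S_31=m) = C(31,(31+m)/2) · (8/9)^((31+m)/2) · (1/9)^((31-m)/2).
Distribution: P(S=-31)=1/381520424476945831628649898809, P(S=-29)=248/381520424476945831628649898809, P(S=-27)=9920/127173474825648610542883299603, P(S=-25)=2301440/381520424476945831628649898809, P(S=-23)=128880640/381520424476945831628649898809, P(S=-21)=206209024/14130386091738734504764811067, P(S=-19)=21445738496/42391158275216203514294433201, P(S=-17)=612735385600/42391158275216203514294433201, P(S=-15)=4901883084800/14130386091738734504764811067, P(S=-13)=901946487603200/127173474825648610542883299603, P(S=-11)=15874258181816320/127173474825648610542883299603, P(S=-9)=80814405289246720/42391158275216203514294433201, P(S=-7)=3232576211569868800/127173474825648610542883299603, P(S=-5)=37796275704509235200/127173474825648610542883299603, P(S=-3)=43195743662296268800/14130386091738734504764811067, P(S=-1)=1174924227614458511360/42391158275216203514294433201, P(S=1)=9399393820915668090880/42391158275216203514294433201, P(S=3)=22116220755095689625600/14130386091738734504764811067, P(S=5)=1238508362285358619033600/127173474825648610542883299603, P(S=7)=6779203667246173493657600/127173474825648610542883299603, P(S=9)=10846725867593877589852160/42391158275216203514294433201, P(S=11)=136358839478323032558141440/127173474825648610542883299603, P(S=13)=495850325375720118393241600/127173474825648610542883299603, P(S=15)=172469678391554823788953600/14130386091738734504764811067, P(S=17)=1379757427132438590311628800/42391158275216203514294433201, P(S=19)=3090656636776662442298048512/42391158275216203514294433201, P(S=21)=1901942545708715349106491392/14130386091738734504764811067, P(S=23)=76077701828348613964259655680/381520424476945831628649898809, P(S=25)=86945944946684130244868177920/381520424476945831628649898809, P(S=27)=23985088261154242826170531840/127173474825648610542883299603, P(S=29)=38376141217846788521872850944/381520424476945831628649898809, P(S=31)=9903520314283042199192993792/381520424476945831628649898809
E[|S_31|] = Σ_m |m|·P(S_31=m) = 113566436730273251322159242951/4710128697246244834921603689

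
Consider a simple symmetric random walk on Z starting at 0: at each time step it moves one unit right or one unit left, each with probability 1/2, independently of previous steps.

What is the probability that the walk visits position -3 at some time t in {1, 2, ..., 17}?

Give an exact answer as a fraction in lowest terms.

Answer: 15751/32768

Derivation:
Count via complement. Let g(t,s) = #length-t paths at position s with S_1..S_t all ≠ -3.
g(t,s) = g(t-1,s-1) + g(t-1,s+1) for s ≠ -3; g(t,-3) = 0.
t=0: g(0,0)=1
t=1: g(1,-1)=1 g(1,1)=1
t=2: g(2,-2)=1 g(2,0)=2 g(2,2)=1
t=3: g(3,-1)=3 g(3,1)=3 g(3,3)=1
t=4: g(4,-2)=3 g(4,0)=6 g(4,2)=4 g(4,4)=1
t=5: g(5,-1)=9 g(5,1)=10 g(5,3)=5 g(5,5)=1
t=6: g(6,-2)=9 g(6,0)=19 g(6,2)=15 g(6,4)=6 g(6,6)=1
t=7: g(7,-1)=28 g(7,1)=34 g(7,3)=21 g(7,5)=7 g(7,7)=1
t=8: g(8,-2)=28 g(8,0)=62 g(8,2)=55 g(8,4)=28 g(8,6)=8 g(8,8)=1
t=9: g(9,-1)=90 g(9,1)=117 g(9,3)=83 g(9,5)=36 g(9,7)=9 g(9,9)=1
t=10: g(10,-2)=90 g(10,0)=207 g(10,2)=200 g(10,4)=119 g(10,6)=45 g(10,8)=10 g(10,10)=1
t=11: g(11,-1)=297 g(11,1)=407 g(11,3)=319 g(11,5)=164 g(11,7)=55 g(11,9)=11 g(11,11)=1
t=12: g(12,-2)=297 g(12,0)=704 g(12,2)=726 g(12,4)=483 g(12,6)=219 g(12,8)=66 g(12,10)=12 g(12,12)=1
t=13: g(13,-1)=1001 g(13,1)=1430 g(13,3)=1209 g(13,5)=702 g(13,7)=285 g(13,9)=78 g(13,11)=13 g(13,13)=1
t=14: g(14,-2)=1001 g(14,0)=2431 g(14,2)=2639 g(14,4)=1911 g(14,6)=987 g(14,8)=363 g(14,10)=91 g(14,12)=14 g(14,14)=1
t=15: g(15,-1)=3432 g(15,1)=5070 g(15,3)=4550 g(15,5)=2898 g(15,7)=1350 g(15,9)=454 g(15,11)=105 g(15,13)=15 g(15,15)=1
t=16: g(16,-2)=3432 g(16,0)=8502 g(16,2)=9620 g(16,4)=7448 g(16,6)=4248 g(16,8)=1804 g(16,10)=559 g(16,12)=120 g(16,14)=16 g(16,16)=1
t=17: g(17,-1)=11934 g(17,1)=18122 g(17,3)=17068 g(17,5)=11696 g(17,7)=6052 g(17,9)=2363 g(17,11)=679 g(17,13)=136 g(17,15)=17 g(17,17)=1
Paths never hitting -3: Σ_s g(17,s) = 68068
Paths hitting -3: 2^17 - 68068 = 63004
P = 63004/131072 = 15751/32768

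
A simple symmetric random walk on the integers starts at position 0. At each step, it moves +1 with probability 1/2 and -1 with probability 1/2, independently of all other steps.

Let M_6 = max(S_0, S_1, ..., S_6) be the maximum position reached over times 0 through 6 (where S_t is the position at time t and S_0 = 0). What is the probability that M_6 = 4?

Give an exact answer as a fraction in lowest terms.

Answer: 3/32

Derivation:
Let M_6 = max(S_0,...,S_6). Use the reflection principle: for j ≥ 1, #{paths with M_6 ≥ j} = #{S_6 ≥ j} + #{S_6 ≥ j+1}.
By reflection, #{M_6 ≥ 4} = #{S_6 ≥ 4} + #{S_6 ≥ 5} = 7 + 1 = 8.
#{M_6 ≥ 5} = #{S_6 ≥ 5} + #{S_6 ≥ 6} = 1 + 1 = 2.
#{M_6 = 4} = 8 - 2 = 6.
P(M_6 = 4) = 6/64 = 3/32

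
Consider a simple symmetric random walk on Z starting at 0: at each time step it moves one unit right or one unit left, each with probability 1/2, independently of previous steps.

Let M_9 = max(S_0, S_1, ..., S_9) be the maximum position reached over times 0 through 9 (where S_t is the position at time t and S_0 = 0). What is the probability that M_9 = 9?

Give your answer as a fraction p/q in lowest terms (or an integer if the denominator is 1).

Answer: 1/512

Derivation:
Let M_9 = max(S_0,...,S_9). Use the reflection principle: for j ≥ 1, #{paths with M_9 ≥ j} = #{S_9 ≥ j} + #{S_9 ≥ j+1}.
By reflection, #{M_9 ≥ 9} = #{S_9 ≥ 9} + #{S_9 ≥ 10} = 1 + 0 = 1.
#{M_9 ≥ 10} = #{S_9 ≥ 10} + #{S_9 ≥ 11} = 0 + 0 = 0.
#{M_9 = 9} = 1 - 0 = 1.
P(M_9 = 9) = 1/512 = 1/512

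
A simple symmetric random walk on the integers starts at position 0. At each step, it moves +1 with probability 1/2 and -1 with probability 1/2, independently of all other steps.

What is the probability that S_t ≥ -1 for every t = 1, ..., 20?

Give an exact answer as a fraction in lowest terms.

Let f(t,s) = #length-t paths at position s with S_1..S_t all ≥ -1.
f(t,s) = f(t-1,s-1) + f(t-1,s+1) for s ≥ -1; f(t,s) = 0 for s < -1.
t=0: f(0,0)=1
t=1: f(1,-1)=1 f(1,1)=1
t=2: f(2,0)=2 f(2,2)=1
t=3: f(3,-1)=2 f(3,1)=3 f(3,3)=1
t=4: f(4,0)=5 f(4,2)=4 f(4,4)=1
t=5: f(5,-1)=5 f(5,1)=9 f(5,3)=5 f(5,5)=1
t=6: f(6,0)=14 f(6,2)=14 f(6,4)=6 f(6,6)=1
t=7: f(7,-1)=14 f(7,1)=28 f(7,3)=20 f(7,5)=7 f(7,7)=1
t=8: f(8,0)=42 f(8,2)=48 f(8,4)=27 f(8,6)=8 f(8,8)=1
t=9: f(9,-1)=42 f(9,1)=90 f(9,3)=75 f(9,5)=35 f(9,7)=9 f(9,9)=1
t=10: f(10,0)=132 f(10,2)=165 f(10,4)=110 f(10,6)=44 f(10,8)=10 f(10,10)=1
t=11: f(11,-1)=132 f(11,1)=297 f(11,3)=275 f(11,5)=154 f(11,7)=54 f(11,9)=11 f(11,11)=1
t=12: f(12,0)=429 f(12,2)=572 f(12,4)=429 f(12,6)=208 f(12,8)=65 f(12,10)=12 f(12,12)=1
t=13: f(13,-1)=429 f(13,1)=1001 f(13,3)=1001 f(13,5)=637 f(13,7)=273 f(13,9)=77 f(13,11)=13 f(13,13)=1
t=14: f(14,0)=1430 f(14,2)=2002 f(14,4)=1638 f(14,6)=910 f(14,8)=350 f(14,10)=90 f(14,12)=14 f(14,14)=1
t=15: f(15,-1)=1430 f(15,1)=3432 f(15,3)=3640 f(15,5)=2548 f(15,7)=1260 f(15,9)=440 f(15,11)=104 f(15,13)=15 f(15,15)=1
t=16: f(16,0)=4862 f(16,2)=7072 f(16,4)=6188 f(16,6)=3808 f(16,8)=1700 f(16,10)=544 f(16,12)=119 f(16,14)=16 f(16,16)=1
t=17: f(17,-1)=4862 f(17,1)=11934 f(17,3)=13260 f(17,5)=9996 f(17,7)=5508 f(17,9)=2244 f(17,11)=663 f(17,13)=135 f(17,15)=17 f(17,17)=1
t=18: f(18,0)=16796 f(18,2)=25194 f(18,4)=23256 f(18,6)=15504 f(18,8)=7752 f(18,10)=2907 f(18,12)=798 f(18,14)=152 f(18,16)=18 f(18,18)=1
t=19: f(19,-1)=16796 f(19,1)=41990 f(19,3)=48450 f(19,5)=38760 f(19,7)=23256 f(19,9)=10659 f(19,11)=3705 f(19,13)=950 f(19,15)=170 f(19,17)=19 f(19,19)=1
t=20: f(20,0)=58786 f(20,2)=90440 f(20,4)=87210 f(20,6)=62016 f(20,8)=33915 f(20,10)=14364 f(20,12)=4655 f(20,14)=1120 f(20,16)=189 f(20,18)=20 f(20,20)=1
Σ_s f(20,s) = 352716
P = 352716/1048576 = 88179/262144

Answer: 88179/262144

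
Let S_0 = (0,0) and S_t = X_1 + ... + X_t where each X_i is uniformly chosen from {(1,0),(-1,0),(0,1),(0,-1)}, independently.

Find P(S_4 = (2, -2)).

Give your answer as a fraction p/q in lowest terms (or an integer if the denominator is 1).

Let h be the number of horizontal steps (so 4-h are vertical). To end at (2,-2) need (h+2)/2 right-steps and ((4-h)-2)/2 up-steps.
Sum over h with 2 ≤ h ≤ 2, h ≡ 0 (mod 2), 4-h ≡ 0 (mod 2):
h=2: C(4,2)·C(2,2)·C(2,0) = 6·1·1 = 6
Total favorable: 6
Total paths: 4^4 = 256
P = 6/256 = 3/128

Answer: 3/128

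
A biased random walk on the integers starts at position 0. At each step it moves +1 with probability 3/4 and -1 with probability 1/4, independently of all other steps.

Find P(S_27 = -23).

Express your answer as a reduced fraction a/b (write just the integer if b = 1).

To reach position -23 after 27 steps: need 2 steps of +1 and 25 steps of -1.
Number of such sequences: C(27,2) = 351
Each has probability (3/4)^2 · (1/4)^25 = 9/18014398509481984
P = 351 · 9/18014398509481984 = 3159/18014398509481984

Answer: 3159/18014398509481984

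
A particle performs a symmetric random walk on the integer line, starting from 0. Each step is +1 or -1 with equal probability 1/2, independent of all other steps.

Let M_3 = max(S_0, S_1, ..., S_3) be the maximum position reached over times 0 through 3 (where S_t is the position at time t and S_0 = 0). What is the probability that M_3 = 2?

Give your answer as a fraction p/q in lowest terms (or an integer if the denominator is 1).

Answer: 1/8

Derivation:
Let M_3 = max(S_0,...,S_3). Use the reflection principle: for j ≥ 1, #{paths with M_3 ≥ j} = #{S_3 ≥ j} + #{S_3 ≥ j+1}.
By reflection, #{M_3 ≥ 2} = #{S_3 ≥ 2} + #{S_3 ≥ 3} = 1 + 1 = 2.
#{M_3 ≥ 3} = #{S_3 ≥ 3} + #{S_3 ≥ 4} = 1 + 0 = 1.
#{M_3 = 2} = 2 - 1 = 1.
P(M_3 = 2) = 1/8 = 1/8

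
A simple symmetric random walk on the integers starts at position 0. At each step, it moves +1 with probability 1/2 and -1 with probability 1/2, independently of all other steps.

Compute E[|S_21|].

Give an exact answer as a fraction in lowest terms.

S_21 takes values m ≡ 1 (mod 2) with |m| ≤ 21; P(S_21=m) = C(21,(21+m)/2)/2^21.
Total paths: 2^21 = 2097152
Distribution: P(S=-21)=1/2097152, P(S=-19)=21/2097152, P(S=-17)=210/2097152, P(S=-15)=1330/2097152, P(S=-13)=5985/2097152, P(S=-11)=20349/2097152, P(S=-9)=54264/2097152, P(S=-7)=116280/2097152, P(S=-5)=203490/2097152, P(S=-3)=293930/2097152, P(S=-1)=352716/2097152, P(S=1)=352716/2097152, P(S=3)=293930/2097152, P(S=5)=203490/2097152, P(S=7)=116280/2097152, P(S=9)=54264/2097152, P(S=11)=20349/2097152, P(S=13)=5985/2097152, P(S=15)=1330/2097152, P(S=17)=210/2097152, P(S=19)=21/2097152, P(S=21)=1/2097152
E[|S_21|] = Σ_m |m|·P(S_21=m) = 7759752/2097152 = 969969/262144

Answer: 969969/262144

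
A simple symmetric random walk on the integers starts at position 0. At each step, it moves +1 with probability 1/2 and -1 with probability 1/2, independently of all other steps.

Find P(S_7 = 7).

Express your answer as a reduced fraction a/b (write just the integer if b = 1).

To reach position 7 after 7 steps: need 7 steps of +1 and 0 of -1.
Favorable paths: C(7,7) = 1
Total paths: 2^7 = 128
P = 1/128 = 1/128

Answer: 1/128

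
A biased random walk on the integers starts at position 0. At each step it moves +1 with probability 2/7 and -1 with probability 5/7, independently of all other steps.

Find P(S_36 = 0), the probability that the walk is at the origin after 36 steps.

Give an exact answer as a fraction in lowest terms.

To be at 0 after 36 steps: need exactly 18 steps of +1 and 18 of -1.
Number of such sequences: C(36,18) = 9075135300
Each has probability (2/7)^18 · (5/7)^18 = 1000000000000000000/2651730845859653471779023381601
P = 9075135300 · 1000000000000000000/2651730845859653471779023381601 = 1296447900000000000000000000/378818692265664781682717625943

Answer: 1296447900000000000000000000/378818692265664781682717625943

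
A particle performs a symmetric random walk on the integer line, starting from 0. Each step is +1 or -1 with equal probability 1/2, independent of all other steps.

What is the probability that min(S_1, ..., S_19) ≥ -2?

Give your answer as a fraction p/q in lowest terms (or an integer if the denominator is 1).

Let f(t,s) = #length-t paths at position s with S_1..S_t all ≥ -2.
f(t,s) = f(t-1,s-1) + f(t-1,s+1) for s ≥ -2; f(t,s) = 0 for s < -2.
t=0: f(0,0)=1
t=1: f(1,-1)=1 f(1,1)=1
t=2: f(2,-2)=1 f(2,0)=2 f(2,2)=1
t=3: f(3,-1)=3 f(3,1)=3 f(3,3)=1
t=4: f(4,-2)=3 f(4,0)=6 f(4,2)=4 f(4,4)=1
t=5: f(5,-1)=9 f(5,1)=10 f(5,3)=5 f(5,5)=1
t=6: f(6,-2)=9 f(6,0)=19 f(6,2)=15 f(6,4)=6 f(6,6)=1
t=7: f(7,-1)=28 f(7,1)=34 f(7,3)=21 f(7,5)=7 f(7,7)=1
t=8: f(8,-2)=28 f(8,0)=62 f(8,2)=55 f(8,4)=28 f(8,6)=8 f(8,8)=1
t=9: f(9,-1)=90 f(9,1)=117 f(9,3)=83 f(9,5)=36 f(9,7)=9 f(9,9)=1
t=10: f(10,-2)=90 f(10,0)=207 f(10,2)=200 f(10,4)=119 f(10,6)=45 f(10,8)=10 f(10,10)=1
t=11: f(11,-1)=297 f(11,1)=407 f(11,3)=319 f(11,5)=164 f(11,7)=55 f(11,9)=11 f(11,11)=1
t=12: f(12,-2)=297 f(12,0)=704 f(12,2)=726 f(12,4)=483 f(12,6)=219 f(12,8)=66 f(12,10)=12 f(12,12)=1
t=13: f(13,-1)=1001 f(13,1)=1430 f(13,3)=1209 f(13,5)=702 f(13,7)=285 f(13,9)=78 f(13,11)=13 f(13,13)=1
t=14: f(14,-2)=1001 f(14,0)=2431 f(14,2)=2639 f(14,4)=1911 f(14,6)=987 f(14,8)=363 f(14,10)=91 f(14,12)=14 f(14,14)=1
t=15: f(15,-1)=3432 f(15,1)=5070 f(15,3)=4550 f(15,5)=2898 f(15,7)=1350 f(15,9)=454 f(15,11)=105 f(15,13)=15 f(15,15)=1
t=16: f(16,-2)=3432 f(16,0)=8502 f(16,2)=9620 f(16,4)=7448 f(16,6)=4248 f(16,8)=1804 f(16,10)=559 f(16,12)=120 f(16,14)=16 f(16,16)=1
t=17: f(17,-1)=11934 f(17,1)=18122 f(17,3)=17068 f(17,5)=11696 f(17,7)=6052 f(17,9)=2363 f(17,11)=679 f(17,13)=136 f(17,15)=17 f(17,17)=1
t=18: f(18,-2)=11934 f(18,0)=30056 f(18,2)=35190 f(18,4)=28764 f(18,6)=17748 f(18,8)=8415 f(18,10)=3042 f(18,12)=815 f(18,14)=153 f(18,16)=18 f(18,18)=1
t=19: f(19,-1)=41990 f(19,1)=65246 f(19,3)=63954 f(19,5)=46512 f(19,7)=26163 f(19,9)=11457 f(19,11)=3857 f(19,13)=968 f(19,15)=171 f(19,17)=19 f(19,19)=1
Σ_s f(19,s) = 260338
P = 260338/524288 = 130169/262144

Answer: 130169/262144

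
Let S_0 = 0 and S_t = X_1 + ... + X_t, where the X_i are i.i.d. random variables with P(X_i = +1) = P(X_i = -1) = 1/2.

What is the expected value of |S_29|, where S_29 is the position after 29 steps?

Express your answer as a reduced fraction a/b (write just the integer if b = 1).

Answer: 145422675/33554432

Derivation:
S_29 takes values m ≡ 1 (mod 2) with |m| ≤ 29; P(S_29=m) = C(29,(29+m)/2)/2^29.
Total paths: 2^29 = 536870912
Distribution: P(S=-29)=1/536870912, P(S=-27)=29/536870912, P(S=-25)=406/536870912, P(S=-23)=3654/536870912, P(S=-21)=23751/536870912, P(S=-19)=118755/536870912, P(S=-17)=475020/536870912, P(S=-15)=1560780/536870912, P(S=-13)=4292145/536870912, P(S=-11)=10015005/536870912, P(S=-9)=20030010/536870912, P(S=-7)=34597290/536870912, P(S=-5)=51895935/536870912, P(S=-3)=67863915/536870912, P(S=-1)=77558760/536870912, P(S=1)=77558760/536870912, P(S=3)=67863915/536870912, P(S=5)=51895935/536870912, P(S=7)=34597290/536870912, P(S=9)=20030010/536870912, P(S=11)=10015005/536870912, P(S=13)=4292145/536870912, P(S=15)=1560780/536870912, P(S=17)=475020/536870912, P(S=19)=118755/536870912, P(S=21)=23751/536870912, P(S=23)=3654/536870912, P(S=25)=406/536870912, P(S=27)=29/536870912, P(S=29)=1/536870912
E[|S_29|] = Σ_m |m|·P(S_29=m) = 2326762800/536870912 = 145422675/33554432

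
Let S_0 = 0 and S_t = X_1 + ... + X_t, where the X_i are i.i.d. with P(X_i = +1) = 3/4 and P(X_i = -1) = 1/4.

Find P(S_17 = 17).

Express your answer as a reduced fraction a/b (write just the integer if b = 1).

Answer: 129140163/17179869184

Derivation:
To reach position 17 after 17 steps: need 17 steps of +1 and 0 steps of -1.
Number of such sequences: C(17,17) = 1
Each has probability (3/4)^17 · (1/4)^0 = 129140163/17179869184
P = 1 · 129140163/17179869184 = 129140163/17179869184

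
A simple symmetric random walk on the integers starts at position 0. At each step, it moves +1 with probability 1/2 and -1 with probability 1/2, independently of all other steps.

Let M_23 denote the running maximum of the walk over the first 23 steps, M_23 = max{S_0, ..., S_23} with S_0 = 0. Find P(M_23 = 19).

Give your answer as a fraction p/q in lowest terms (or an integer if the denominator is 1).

Let M_23 = max(S_0,...,S_23). Use the reflection principle: for j ≥ 1, #{paths with M_23 ≥ j} = #{S_23 ≥ j} + #{S_23 ≥ j+1}.
By reflection, #{M_23 ≥ 19} = #{S_23 ≥ 19} + #{S_23 ≥ 20} = 277 + 24 = 301.
#{M_23 ≥ 20} = #{S_23 ≥ 20} + #{S_23 ≥ 21} = 24 + 24 = 48.
#{M_23 = 19} = 301 - 48 = 253.
P(M_23 = 19) = 253/8388608 = 253/8388608

Answer: 253/8388608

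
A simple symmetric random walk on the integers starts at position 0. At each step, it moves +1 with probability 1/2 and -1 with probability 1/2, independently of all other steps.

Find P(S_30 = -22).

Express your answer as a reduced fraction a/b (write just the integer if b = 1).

Answer: 27405/1073741824

Derivation:
To reach position -22 after 30 steps: need 4 steps of +1 and 26 of -1.
Favorable paths: C(30,4) = 27405
Total paths: 2^30 = 1073741824
P = 27405/1073741824 = 27405/1073741824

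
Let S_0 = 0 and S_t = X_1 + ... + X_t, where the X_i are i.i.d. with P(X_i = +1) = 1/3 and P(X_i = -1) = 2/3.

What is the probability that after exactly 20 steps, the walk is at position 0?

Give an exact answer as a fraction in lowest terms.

To be at 0 after 20 steps: need exactly 10 steps of +1 and 10 of -1.
Number of such sequences: C(20,10) = 184756
Each has probability (1/3)^10 · (2/3)^10 = 1024/3486784401
P = 184756 · 1024/3486784401 = 189190144/3486784401

Answer: 189190144/3486784401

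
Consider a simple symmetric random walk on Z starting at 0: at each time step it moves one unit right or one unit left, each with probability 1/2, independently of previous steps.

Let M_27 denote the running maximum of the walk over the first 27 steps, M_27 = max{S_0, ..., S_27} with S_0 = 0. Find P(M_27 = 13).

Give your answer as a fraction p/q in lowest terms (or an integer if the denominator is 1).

Let M_27 = max(S_0,...,S_27). Use the reflection principle: for j ≥ 1, #{paths with M_27 ≥ j} = #{S_27 ≥ j} + #{S_27 ≥ j+1}.
By reflection, #{M_27 ≥ 13} = #{S_27 ≥ 13} + #{S_27 ≥ 14} = 1285624 + 397594 = 1683218.
#{M_27 ≥ 14} = #{S_27 ≥ 14} + #{S_27 ≥ 15} = 397594 + 397594 = 795188.
#{M_27 = 13} = 1683218 - 795188 = 888030.
P(M_27 = 13) = 888030/134217728 = 444015/67108864

Answer: 444015/67108864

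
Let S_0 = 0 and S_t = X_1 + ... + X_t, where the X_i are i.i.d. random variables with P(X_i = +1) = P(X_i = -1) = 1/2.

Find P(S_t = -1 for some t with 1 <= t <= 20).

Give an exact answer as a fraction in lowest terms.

Answer: 215955/262144

Derivation:
Count via complement. Let g(t,s) = #length-t paths at position s with S_1..S_t all ≠ -1.
g(t,s) = g(t-1,s-1) + g(t-1,s+1) for s ≠ -1; g(t,-1) = 0.
t=0: g(0,0)=1
t=1: g(1,1)=1
t=2: g(2,0)=1 g(2,2)=1
t=3: g(3,1)=2 g(3,3)=1
t=4: g(4,0)=2 g(4,2)=3 g(4,4)=1
t=5: g(5,1)=5 g(5,3)=4 g(5,5)=1
t=6: g(6,0)=5 g(6,2)=9 g(6,4)=5 g(6,6)=1
t=7: g(7,1)=14 g(7,3)=14 g(7,5)=6 g(7,7)=1
t=8: g(8,0)=14 g(8,2)=28 g(8,4)=20 g(8,6)=7 g(8,8)=1
t=9: g(9,1)=42 g(9,3)=48 g(9,5)=27 g(9,7)=8 g(9,9)=1
t=10: g(10,0)=42 g(10,2)=90 g(10,4)=75 g(10,6)=35 g(10,8)=9 g(10,10)=1
t=11: g(11,1)=132 g(11,3)=165 g(11,5)=110 g(11,7)=44 g(11,9)=10 g(11,11)=1
t=12: g(12,0)=132 g(12,2)=297 g(12,4)=275 g(12,6)=154 g(12,8)=54 g(12,10)=11 g(12,12)=1
t=13: g(13,1)=429 g(13,3)=572 g(13,5)=429 g(13,7)=208 g(13,9)=65 g(13,11)=12 g(13,13)=1
t=14: g(14,0)=429 g(14,2)=1001 g(14,4)=1001 g(14,6)=637 g(14,8)=273 g(14,10)=77 g(14,12)=13 g(14,14)=1
t=15: g(15,1)=1430 g(15,3)=2002 g(15,5)=1638 g(15,7)=910 g(15,9)=350 g(15,11)=90 g(15,13)=14 g(15,15)=1
t=16: g(16,0)=1430 g(16,2)=3432 g(16,4)=3640 g(16,6)=2548 g(16,8)=1260 g(16,10)=440 g(16,12)=104 g(16,14)=15 g(16,16)=1
t=17: g(17,1)=4862 g(17,3)=7072 g(17,5)=6188 g(17,7)=3808 g(17,9)=1700 g(17,11)=544 g(17,13)=119 g(17,15)=16 g(17,17)=1
t=18: g(18,0)=4862 g(18,2)=11934 g(18,4)=13260 g(18,6)=9996 g(18,8)=5508 g(18,10)=2244 g(18,12)=663 g(18,14)=135 g(18,16)=17 g(18,18)=1
t=19: g(19,1)=16796 g(19,3)=25194 g(19,5)=23256 g(19,7)=15504 g(19,9)=7752 g(19,11)=2907 g(19,13)=798 g(19,15)=152 g(19,17)=18 g(19,19)=1
t=20: g(20,0)=16796 g(20,2)=41990 g(20,4)=48450 g(20,6)=38760 g(20,8)=23256 g(20,10)=10659 g(20,12)=3705 g(20,14)=950 g(20,16)=170 g(20,18)=19 g(20,20)=1
Paths never hitting -1: Σ_s g(20,s) = 184756
Paths hitting -1: 2^20 - 184756 = 863820
P = 863820/1048576 = 215955/262144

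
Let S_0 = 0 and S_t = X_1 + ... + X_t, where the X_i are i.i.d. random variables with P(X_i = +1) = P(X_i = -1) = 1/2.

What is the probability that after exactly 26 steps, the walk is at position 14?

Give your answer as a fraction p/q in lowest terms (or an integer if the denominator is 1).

To reach position 14 after 26 steps: need 20 steps of +1 and 6 of -1.
Favorable paths: C(26,20) = 230230
Total paths: 2^26 = 67108864
P = 230230/67108864 = 115115/33554432

Answer: 115115/33554432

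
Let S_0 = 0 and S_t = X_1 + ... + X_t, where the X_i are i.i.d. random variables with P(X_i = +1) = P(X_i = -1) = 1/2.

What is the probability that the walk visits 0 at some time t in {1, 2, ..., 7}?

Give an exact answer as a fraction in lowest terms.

Answer: 11/16

Derivation:
Count via complement. Let g(t,s) = #length-t paths at position s with S_1..S_t all ≠ 0.
g(t,s) = g(t-1,s-1) + g(t-1,s+1) for s ≠ 0; g(t,0) = 0.
t=0: g(0,0)=1
t=1: g(1,-1)=1 g(1,1)=1
t=2: g(2,-2)=1 g(2,2)=1
t=3: g(3,-3)=1 g(3,-1)=1 g(3,1)=1 g(3,3)=1
t=4: g(4,-4)=1 g(4,-2)=2 g(4,2)=2 g(4,4)=1
t=5: g(5,-5)=1 g(5,-3)=3 g(5,-1)=2 g(5,1)=2 g(5,3)=3 g(5,5)=1
t=6: g(6,-6)=1 g(6,-4)=4 g(6,-2)=5 g(6,2)=5 g(6,4)=4 g(6,6)=1
t=7: g(7,-7)=1 g(7,-5)=5 g(7,-3)=9 g(7,-1)=5 g(7,1)=5 g(7,3)=9 g(7,5)=5 g(7,7)=1
Paths never hitting 0: Σ_s g(7,s) = 40
Paths hitting 0: 2^7 - 40 = 88
P = 88/128 = 11/16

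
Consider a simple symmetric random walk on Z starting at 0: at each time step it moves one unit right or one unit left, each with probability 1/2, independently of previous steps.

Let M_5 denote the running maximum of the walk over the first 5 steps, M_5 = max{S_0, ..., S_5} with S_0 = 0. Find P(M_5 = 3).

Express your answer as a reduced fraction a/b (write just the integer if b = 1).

Answer: 5/32

Derivation:
Let M_5 = max(S_0,...,S_5). Use the reflection principle: for j ≥ 1, #{paths with M_5 ≥ j} = #{S_5 ≥ j} + #{S_5 ≥ j+1}.
By reflection, #{M_5 ≥ 3} = #{S_5 ≥ 3} + #{S_5 ≥ 4} = 6 + 1 = 7.
#{M_5 ≥ 4} = #{S_5 ≥ 4} + #{S_5 ≥ 5} = 1 + 1 = 2.
#{M_5 = 3} = 7 - 2 = 5.
P(M_5 = 3) = 5/32 = 5/32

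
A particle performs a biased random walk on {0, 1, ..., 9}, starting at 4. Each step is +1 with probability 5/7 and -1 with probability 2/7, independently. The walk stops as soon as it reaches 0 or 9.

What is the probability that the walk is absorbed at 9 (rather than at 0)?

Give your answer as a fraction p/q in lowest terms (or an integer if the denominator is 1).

Answer: 634375/650871

Derivation:
Biased walk: p = 5/7, q = 2/7, r = q/p = 2/5
Gambler's ruin: P(hit 9 before 0 | start at 4) = (1 - r^a)/(1 - r^N)
r^4 = 16/625; r^9 = 512/1953125
P = (1 - 16/625) / (1 - 512/1953125) = 609/625 / 1952613/1953125 = 634375/650871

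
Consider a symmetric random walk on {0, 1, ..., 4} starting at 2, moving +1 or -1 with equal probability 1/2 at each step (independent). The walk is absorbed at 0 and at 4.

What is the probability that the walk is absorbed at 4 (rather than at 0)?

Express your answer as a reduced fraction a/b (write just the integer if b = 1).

Answer: 1/2

Derivation:
Symmetric walk (p = 1/2): the harmonic-function argument gives P(hit 4 before 0 | start at 2) = a/N.
P = 2/4 = 1/2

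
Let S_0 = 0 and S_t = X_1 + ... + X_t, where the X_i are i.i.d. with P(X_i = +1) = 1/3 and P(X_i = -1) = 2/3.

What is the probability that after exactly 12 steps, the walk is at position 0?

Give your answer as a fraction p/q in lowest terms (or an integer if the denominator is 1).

Answer: 19712/177147

Derivation:
To be at 0 after 12 steps: need exactly 6 steps of +1 and 6 of -1.
Number of such sequences: C(12,6) = 924
Each has probability (1/3)^6 · (2/3)^6 = 64/531441
P = 924 · 64/531441 = 19712/177147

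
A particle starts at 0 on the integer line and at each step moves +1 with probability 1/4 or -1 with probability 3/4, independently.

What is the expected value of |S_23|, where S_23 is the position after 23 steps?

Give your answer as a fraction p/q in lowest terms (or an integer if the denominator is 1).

Answer: 25323197417533/2199023255552

Derivation:
S_23 takes values m ≡ 1 (mod 2) with |m| ≤ 23; P(S_23=m) = C(23,(23+m)/2) · (1/4)^((23+m)/2) · (3/4)^((23-m)/2).
Distribution: P(S=-23)=94143178827/70368744177664, P(S=-21)=721764371007/70368744177664, P(S=-19)=2646469360359/70368744177664, P(S=-17)=6175095174171/70368744177664, P(S=-15)=10291825290285/70368744177664, P(S=-13)=13036312034361/70368744177664, P(S=-11)=13036312034361/70368744177664, P(S=-9)=10553204980197/70368744177664, P(S=-7)=3517734993399/35184372088832, P(S=-5)=1954297218555/35184372088832, P(S=-3)=912005368659/35184372088832, P(S=-1)=359274842199/35184372088832, P(S=1)=119758280733/35184372088832, P(S=3)=33777976617/35184372088832, P(S=5)=8042375385/35184372088832, P(S=7)=1608475077/35184372088832, P(S=9)=536158359/70368744177664, P(S=11)=73590363/70368744177664, P(S=13)=8176707/70368744177664, P(S=15)=717255/70368744177664, P(S=17)=47817/70368744177664, P(S=19)=2277/70368744177664, P(S=21)=69/70368744177664, P(S=23)=1/70368744177664
E[|S_23|] = Σ_m |m|·P(S_23=m) = 25323197417533/2199023255552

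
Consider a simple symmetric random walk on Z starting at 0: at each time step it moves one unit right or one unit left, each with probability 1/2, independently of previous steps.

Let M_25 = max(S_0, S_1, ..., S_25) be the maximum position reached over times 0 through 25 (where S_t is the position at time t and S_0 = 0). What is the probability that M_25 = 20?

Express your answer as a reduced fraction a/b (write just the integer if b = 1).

Let M_25 = max(S_0,...,S_25). Use the reflection principle: for j ≥ 1, #{paths with M_25 ≥ j} = #{S_25 ≥ j} + #{S_25 ≥ j+1}.
By reflection, #{M_25 ≥ 20} = #{S_25 ≥ 20} + #{S_25 ≥ 21} = 326 + 326 = 652.
#{M_25 ≥ 21} = #{S_25 ≥ 21} + #{S_25 ≥ 22} = 326 + 26 = 352.
#{M_25 = 20} = 652 - 352 = 300.
P(M_25 = 20) = 300/33554432 = 75/8388608

Answer: 75/8388608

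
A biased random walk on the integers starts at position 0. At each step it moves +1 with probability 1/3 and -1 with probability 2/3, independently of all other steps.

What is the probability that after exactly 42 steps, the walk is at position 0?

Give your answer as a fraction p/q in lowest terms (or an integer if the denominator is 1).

To be at 0 after 42 steps: need exactly 21 steps of +1 and 21 of -1.
Number of such sequences: C(42,21) = 538257874440
Each has probability (1/3)^21 · (2/3)^21 = 2097152/109418989131512359209
P = 538257874440 · 2097152/109418989131512359209 = 376269525965864960/36472996377170786403

Answer: 376269525965864960/36472996377170786403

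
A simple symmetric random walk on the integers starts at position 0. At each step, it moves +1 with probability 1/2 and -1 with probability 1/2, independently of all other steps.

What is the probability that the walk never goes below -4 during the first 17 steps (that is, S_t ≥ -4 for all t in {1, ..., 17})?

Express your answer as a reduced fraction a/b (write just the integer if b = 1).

Let f(t,s) = #length-t paths at position s with S_1..S_t all ≥ -4.
f(t,s) = f(t-1,s-1) + f(t-1,s+1) for s ≥ -4; f(t,s) = 0 for s < -4.
t=0: f(0,0)=1
t=1: f(1,-1)=1 f(1,1)=1
t=2: f(2,-2)=1 f(2,0)=2 f(2,2)=1
t=3: f(3,-3)=1 f(3,-1)=3 f(3,1)=3 f(3,3)=1
t=4: f(4,-4)=1 f(4,-2)=4 f(4,0)=6 f(4,2)=4 f(4,4)=1
t=5: f(5,-3)=5 f(5,-1)=10 f(5,1)=10 f(5,3)=5 f(5,5)=1
t=6: f(6,-4)=5 f(6,-2)=15 f(6,0)=20 f(6,2)=15 f(6,4)=6 f(6,6)=1
t=7: f(7,-3)=20 f(7,-1)=35 f(7,1)=35 f(7,3)=21 f(7,5)=7 f(7,7)=1
t=8: f(8,-4)=20 f(8,-2)=55 f(8,0)=70 f(8,2)=56 f(8,4)=28 f(8,6)=8 f(8,8)=1
t=9: f(9,-3)=75 f(9,-1)=125 f(9,1)=126 f(9,3)=84 f(9,5)=36 f(9,7)=9 f(9,9)=1
t=10: f(10,-4)=75 f(10,-2)=200 f(10,0)=251 f(10,2)=210 f(10,4)=120 f(10,6)=45 f(10,8)=10 f(10,10)=1
t=11: f(11,-3)=275 f(11,-1)=451 f(11,1)=461 f(11,3)=330 f(11,5)=165 f(11,7)=55 f(11,9)=11 f(11,11)=1
t=12: f(12,-4)=275 f(12,-2)=726 f(12,0)=912 f(12,2)=791 f(12,4)=495 f(12,6)=220 f(12,8)=66 f(12,10)=12 f(12,12)=1
t=13: f(13,-3)=1001 f(13,-1)=1638 f(13,1)=1703 f(13,3)=1286 f(13,5)=715 f(13,7)=286 f(13,9)=78 f(13,11)=13 f(13,13)=1
t=14: f(14,-4)=1001 f(14,-2)=2639 f(14,0)=3341 f(14,2)=2989 f(14,4)=2001 f(14,6)=1001 f(14,8)=364 f(14,10)=91 f(14,12)=14 f(14,14)=1
t=15: f(15,-3)=3640 f(15,-1)=5980 f(15,1)=6330 f(15,3)=4990 f(15,5)=3002 f(15,7)=1365 f(15,9)=455 f(15,11)=105 f(15,13)=15 f(15,15)=1
t=16: f(16,-4)=3640 f(16,-2)=9620 f(16,0)=12310 f(16,2)=11320 f(16,4)=7992 f(16,6)=4367 f(16,8)=1820 f(16,10)=560 f(16,12)=120 f(16,14)=16 f(16,16)=1
t=17: f(17,-3)=13260 f(17,-1)=21930 f(17,1)=23630 f(17,3)=19312 f(17,5)=12359 f(17,7)=6187 f(17,9)=2380 f(17,11)=680 f(17,13)=136 f(17,15)=17 f(17,17)=1
Σ_s f(17,s) = 99892
P = 99892/131072 = 24973/32768

Answer: 24973/32768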